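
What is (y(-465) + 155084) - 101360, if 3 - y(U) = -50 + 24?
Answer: 53753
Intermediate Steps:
y(U) = 29 (y(U) = 3 - (-50 + 24) = 3 - 1*(-26) = 3 + 26 = 29)
(y(-465) + 155084) - 101360 = (29 + 155084) - 101360 = 155113 - 101360 = 53753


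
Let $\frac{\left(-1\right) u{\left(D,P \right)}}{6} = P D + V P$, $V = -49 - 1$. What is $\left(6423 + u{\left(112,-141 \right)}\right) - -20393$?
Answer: $79268$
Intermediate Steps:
$V = -50$
$u{\left(D,P \right)} = 300 P - 6 D P$ ($u{\left(D,P \right)} = - 6 \left(P D - 50 P\right) = - 6 \left(D P - 50 P\right) = - 6 \left(- 50 P + D P\right) = 300 P - 6 D P$)
$\left(6423 + u{\left(112,-141 \right)}\right) - -20393 = \left(6423 + 6 \left(-141\right) \left(50 - 112\right)\right) - -20393 = \left(6423 + 6 \left(-141\right) \left(50 - 112\right)\right) + 20393 = \left(6423 + 6 \left(-141\right) \left(-62\right)\right) + 20393 = \left(6423 + 52452\right) + 20393 = 58875 + 20393 = 79268$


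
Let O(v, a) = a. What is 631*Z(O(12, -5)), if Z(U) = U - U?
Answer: 0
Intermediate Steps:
Z(U) = 0
631*Z(O(12, -5)) = 631*0 = 0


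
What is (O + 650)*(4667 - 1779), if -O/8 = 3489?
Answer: -78732656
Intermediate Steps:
O = -27912 (O = -8*3489 = -27912)
(O + 650)*(4667 - 1779) = (-27912 + 650)*(4667 - 1779) = -27262*2888 = -78732656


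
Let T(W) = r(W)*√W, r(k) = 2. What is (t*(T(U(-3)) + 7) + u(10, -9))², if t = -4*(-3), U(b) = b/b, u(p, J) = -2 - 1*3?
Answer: 10609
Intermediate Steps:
u(p, J) = -5 (u(p, J) = -2 - 3 = -5)
U(b) = 1
T(W) = 2*√W
t = 12
(t*(T(U(-3)) + 7) + u(10, -9))² = (12*(2*√1 + 7) - 5)² = (12*(2*1 + 7) - 5)² = (12*(2 + 7) - 5)² = (12*9 - 5)² = (108 - 5)² = 103² = 10609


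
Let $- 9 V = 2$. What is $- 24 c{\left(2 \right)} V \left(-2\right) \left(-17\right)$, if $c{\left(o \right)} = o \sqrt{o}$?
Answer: $\frac{1088 \sqrt{2}}{3} \approx 512.89$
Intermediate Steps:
$V = - \frac{2}{9}$ ($V = \left(- \frac{1}{9}\right) 2 = - \frac{2}{9} \approx -0.22222$)
$c{\left(o \right)} = o^{\frac{3}{2}}$
$- 24 c{\left(2 \right)} V \left(-2\right) \left(-17\right) = - 24 \cdot 2^{\frac{3}{2}} \left(- \frac{2}{9}\right) \left(-2\right) \left(-17\right) = - 24 \cdot 2 \sqrt{2} \left(- \frac{2}{9}\right) \left(-2\right) \left(-17\right) = - 24 - \frac{4 \sqrt{2}}{9} \left(-2\right) \left(-17\right) = - 24 \frac{8 \sqrt{2}}{9} \left(-17\right) = - \frac{64 \sqrt{2}}{3} \left(-17\right) = \frac{1088 \sqrt{2}}{3}$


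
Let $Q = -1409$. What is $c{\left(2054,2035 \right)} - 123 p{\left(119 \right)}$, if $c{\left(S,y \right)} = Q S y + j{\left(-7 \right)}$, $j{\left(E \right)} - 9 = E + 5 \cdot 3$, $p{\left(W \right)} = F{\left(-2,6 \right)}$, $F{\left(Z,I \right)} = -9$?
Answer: $-5889463886$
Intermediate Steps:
$p{\left(W \right)} = -9$
$j{\left(E \right)} = 24 + E$ ($j{\left(E \right)} = 9 + \left(E + 5 \cdot 3\right) = 9 + \left(E + 15\right) = 9 + \left(15 + E\right) = 24 + E$)
$c{\left(S,y \right)} = 17 - 1409 S y$ ($c{\left(S,y \right)} = - 1409 S y + \left(24 - 7\right) = - 1409 S y + 17 = 17 - 1409 S y$)
$c{\left(2054,2035 \right)} - 123 p{\left(119 \right)} = \left(17 - 2894086 \cdot 2035\right) - -1107 = \left(17 - 5889465010\right) + 1107 = -5889464993 + 1107 = -5889463886$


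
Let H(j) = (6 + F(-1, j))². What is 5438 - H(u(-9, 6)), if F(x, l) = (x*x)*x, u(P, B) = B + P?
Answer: 5413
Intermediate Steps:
F(x, l) = x³ (F(x, l) = x²*x = x³)
H(j) = 25 (H(j) = (6 + (-1)³)² = (6 - 1)² = 5² = 25)
5438 - H(u(-9, 6)) = 5438 - 1*25 = 5438 - 25 = 5413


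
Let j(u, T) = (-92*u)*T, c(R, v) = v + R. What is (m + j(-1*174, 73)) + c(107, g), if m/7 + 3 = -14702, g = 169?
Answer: 1065925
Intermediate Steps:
c(R, v) = R + v
m = -102935 (m = -21 + 7*(-14702) = -21 - 102914 = -102935)
j(u, T) = -92*T*u
(m + j(-1*174, 73)) + c(107, g) = (-102935 - 92*73*(-1*174)) + (107 + 169) = (-102935 - 92*73*(-174)) + 276 = (-102935 + 1168584) + 276 = 1065649 + 276 = 1065925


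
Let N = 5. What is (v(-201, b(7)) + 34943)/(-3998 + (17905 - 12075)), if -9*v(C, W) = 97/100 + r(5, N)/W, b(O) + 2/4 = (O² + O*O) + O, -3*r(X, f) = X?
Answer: 19718275081/1033797600 ≈ 19.074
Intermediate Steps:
r(X, f) = -X/3
b(O) = -½ + O + 2*O² (b(O) = -½ + ((O² + O*O) + O) = -½ + ((O² + O²) + O) = -½ + (2*O² + O) = -½ + (O + 2*O²) = -½ + O + 2*O²)
v(C, W) = -97/900 + 5/(27*W) (v(C, W) = -(97/100 + (-⅓*5)/W)/9 = -(97*(1/100) - 5/(3*W))/9 = -(97/100 - 5/(3*W))/9 = -97/900 + 5/(27*W))
(v(-201, b(7)) + 34943)/(-3998 + (17905 - 12075)) = ((500 - 291*(-½ + 7 + 2*7²))/(2700*(-½ + 7 + 2*7²)) + 34943)/(-3998 + (17905 - 12075)) = ((500 - 291*(-½ + 7 + 2*49))/(2700*(-½ + 7 + 2*49)) + 34943)/(-3998 + 5830) = ((500 - 291*(-½ + 7 + 98))/(2700*(-½ + 7 + 98)) + 34943)/1832 = ((500 - 291*209/2)/(2700*(209/2)) + 34943)*(1/1832) = ((1/2700)*(2/209)*(500 - 60819/2) + 34943)*(1/1832) = ((1/2700)*(2/209)*(-59819/2) + 34943)*(1/1832) = (-59819/564300 + 34943)*(1/1832) = (19718275081/564300)*(1/1832) = 19718275081/1033797600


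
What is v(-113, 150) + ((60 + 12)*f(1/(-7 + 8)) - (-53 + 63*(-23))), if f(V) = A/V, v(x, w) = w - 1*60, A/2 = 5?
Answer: 2312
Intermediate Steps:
A = 10 (A = 2*5 = 10)
v(x, w) = -60 + w (v(x, w) = w - 60 = -60 + w)
f(V) = 10/V
v(-113, 150) + ((60 + 12)*f(1/(-7 + 8)) - (-53 + 63*(-23))) = (-60 + 150) + ((60 + 12)*(10/(1/(-7 + 8))) - (-53 + 63*(-23))) = 90 + (72*(10/(1/1)) - (-53 - 1449)) = 90 + (72*(10/1) - 1*(-1502)) = 90 + (72*(10*1) + 1502) = 90 + (72*10 + 1502) = 90 + (720 + 1502) = 90 + 2222 = 2312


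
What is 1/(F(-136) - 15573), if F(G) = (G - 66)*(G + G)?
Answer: 1/39371 ≈ 2.5399e-5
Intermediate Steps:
F(G) = 2*G*(-66 + G) (F(G) = (-66 + G)*(2*G) = 2*G*(-66 + G))
1/(F(-136) - 15573) = 1/(2*(-136)*(-66 - 136) - 15573) = 1/(2*(-136)*(-202) - 15573) = 1/(54944 - 15573) = 1/39371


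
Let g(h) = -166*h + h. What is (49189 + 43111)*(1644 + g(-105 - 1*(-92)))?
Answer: 349724700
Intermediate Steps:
g(h) = -165*h
(49189 + 43111)*(1644 + g(-105 - 1*(-92))) = (49189 + 43111)*(1644 - 165*(-105 - 1*(-92))) = 92300*(1644 - 165*(-105 + 92)) = 92300*(1644 - 165*(-13)) = 92300*(1644 + 2145) = 92300*3789 = 349724700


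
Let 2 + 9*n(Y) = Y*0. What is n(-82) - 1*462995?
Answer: -4166957/9 ≈ -4.6300e+5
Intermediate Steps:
n(Y) = -2/9 (n(Y) = -2/9 + (Y*0)/9 = -2/9 + (⅑)*0 = -2/9 + 0 = -2/9)
n(-82) - 1*462995 = -2/9 - 1*462995 = -2/9 - 462995 = -4166957/9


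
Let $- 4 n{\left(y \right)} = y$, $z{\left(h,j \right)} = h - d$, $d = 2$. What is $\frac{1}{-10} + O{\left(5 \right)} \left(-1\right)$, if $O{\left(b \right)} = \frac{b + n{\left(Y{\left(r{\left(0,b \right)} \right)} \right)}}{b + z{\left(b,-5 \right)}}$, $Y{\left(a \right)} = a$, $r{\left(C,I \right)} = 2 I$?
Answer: $- \frac{33}{80} \approx -0.4125$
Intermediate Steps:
$z{\left(h,j \right)} = -2 + h$ ($z{\left(h,j \right)} = h - 2 = -2 + h$)
$n{\left(y \right)} = - \frac{y}{4}$
$O{\left(b \right)} = \frac{b}{2 \left(-2 + 2 b\right)}$ ($O{\left(b \right)} = \frac{b - \frac{2 b}{4}}{b + \left(-2 + b\right)} = \frac{b - \frac{b}{2}}{-2 + 2 b} = \frac{\frac{1}{2} b}{-2 + 2 b} = \frac{b}{2 \left(-2 + 2 b\right)}$)
$\frac{1}{-10} + O{\left(5 \right)} \left(-1\right) = \frac{1}{-10} + \frac{1}{4} \cdot 5 \frac{1}{-1 + 5} \left(-1\right) = - \frac{1}{10} + \frac{1}{4} \cdot 5 \cdot \frac{1}{4} \left(-1\right) = - \frac{1}{10} + \frac{5}{16} \left(-1\right) = - \frac{1}{10} - \frac{5}{16} = - \frac{33}{80}$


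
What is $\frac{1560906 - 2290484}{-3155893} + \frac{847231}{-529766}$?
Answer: $- \frac{2287264763535}{1671884811038} \approx -1.3681$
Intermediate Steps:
$\frac{1560906 - 2290484}{-3155893} + \frac{847231}{-529766} = \left(-729578\right) \left(- \frac{1}{3155893}\right) + 847231 \left(- \frac{1}{529766}\right) = \frac{729578}{3155893} - \frac{847231}{529766} = - \frac{2287264763535}{1671884811038}$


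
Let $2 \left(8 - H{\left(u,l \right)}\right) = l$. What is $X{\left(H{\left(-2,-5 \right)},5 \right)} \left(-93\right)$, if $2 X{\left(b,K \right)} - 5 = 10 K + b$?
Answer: $- \frac{12183}{4} \approx -3045.8$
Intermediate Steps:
$H{\left(u,l \right)} = 8 - \frac{l}{2}$
$X{\left(b,K \right)} = \frac{5}{2} + \frac{b}{2} + 5 K$ ($X{\left(b,K \right)} = \frac{5}{2} + \frac{10 K + b}{2} = \frac{5}{2} + \frac{b + 10 K}{2} = \frac{5}{2} + \left(\frac{b}{2} + 5 K\right) = \frac{5}{2} + \frac{b}{2} + 5 K$)
$X{\left(H{\left(-2,-5 \right)},5 \right)} \left(-93\right) = \left(\frac{5}{2} + \frac{8 - - \frac{5}{2}}{2} + 5 \cdot 5\right) \left(-93\right) = \left(\frac{5}{2} + \frac{8 + \frac{5}{2}}{2} + 25\right) \left(-93\right) = \left(\frac{5}{2} + \frac{1}{2} \cdot \frac{21}{2} + 25\right) \left(-93\right) = \left(\frac{5}{2} + \frac{21}{4} + 25\right) \left(-93\right) = \frac{131}{4} \left(-93\right) = - \frac{12183}{4}$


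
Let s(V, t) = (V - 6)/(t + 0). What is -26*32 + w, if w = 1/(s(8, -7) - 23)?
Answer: -135623/163 ≈ -832.04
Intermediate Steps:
s(V, t) = (-6 + V)/t
w = -7/163 (w = 1/((-6 + 8)/(-7) - 23) = 1/(-1/7*2 - 23) = 1/(-2/7 - 23) = 1/(-163/7) = -7/163 ≈ -0.042945)
-26*32 + w = -26*32 - 7/163 = -832 - 7/163 = -135623/163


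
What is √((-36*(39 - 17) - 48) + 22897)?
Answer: √22057 ≈ 148.52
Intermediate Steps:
√((-36*(39 - 17) - 48) + 22897) = √((-36*22 - 48) + 22897) = √((-792 - 48) + 22897) = √(-840 + 22897) = √22057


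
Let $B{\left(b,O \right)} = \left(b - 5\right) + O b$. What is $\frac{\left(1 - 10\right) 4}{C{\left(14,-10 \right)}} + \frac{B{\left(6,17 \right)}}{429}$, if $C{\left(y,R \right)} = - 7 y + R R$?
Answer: $- \frac{7619}{429} \approx -17.76$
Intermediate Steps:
$C{\left(y,R \right)} = R^{2} - 7 y$ ($C{\left(y,R \right)} = - 7 y + R^{2} = R^{2} - 7 y$)
$B{\left(b,O \right)} = -5 + b + O b$ ($B{\left(b,O \right)} = \left(-5 + b\right) + O b = -5 + b + O b$)
$\frac{\left(1 - 10\right) 4}{C{\left(14,-10 \right)}} + \frac{B{\left(6,17 \right)}}{429} = \frac{\left(1 - 10\right) 4}{\left(-10\right)^{2} - 98} + \frac{-5 + 6 + 17 \cdot 6}{429} = \frac{\left(-9\right) 4}{100 - 98} + \left(-5 + 6 + 102\right) \frac{1}{429} = - \frac{36}{2} + 103 \cdot \frac{1}{429} = \left(-36\right) \frac{1}{2} + \frac{103}{429} = -18 + \frac{103}{429} = - \frac{7619}{429}$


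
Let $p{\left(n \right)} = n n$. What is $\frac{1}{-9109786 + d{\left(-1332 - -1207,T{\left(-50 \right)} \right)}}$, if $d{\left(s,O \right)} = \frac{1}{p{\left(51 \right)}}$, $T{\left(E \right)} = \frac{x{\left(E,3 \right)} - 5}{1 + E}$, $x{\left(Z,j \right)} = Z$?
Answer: $- \frac{2601}{23694553385} \approx -1.0977 \cdot 10^{-7}$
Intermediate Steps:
$p{\left(n \right)} = n^{2}$
$T{\left(E \right)} = \frac{-5 + E}{1 + E}$ ($T{\left(E \right)} = \frac{E - 5}{1 + E} = \frac{-5 + E}{1 + E}$)
$d{\left(s,O \right)} = \frac{1}{2601}$ ($d{\left(s,O \right)} = \frac{1}{51^{2}} = \frac{1}{2601}$)
$\frac{1}{-9109786 + d{\left(-1332 - -1207,T{\left(-50 \right)} \right)}} = \frac{1}{-9109786 + \frac{1}{2601}} = \frac{1}{- \frac{23694553385}{2601}} = - \frac{2601}{23694553385}$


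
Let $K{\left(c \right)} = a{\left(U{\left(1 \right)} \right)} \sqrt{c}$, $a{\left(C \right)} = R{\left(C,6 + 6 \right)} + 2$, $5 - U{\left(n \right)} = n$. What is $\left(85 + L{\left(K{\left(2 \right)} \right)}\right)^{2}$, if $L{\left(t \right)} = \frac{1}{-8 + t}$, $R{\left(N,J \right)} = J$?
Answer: $\frac{97217617}{13448} + \frac{12201 \sqrt{2}}{1681} \approx 7239.4$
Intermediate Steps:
$U{\left(n \right)} = 5 - n$
$a{\left(C \right)} = 14$ ($a{\left(C \right)} = \left(6 + 6\right) + 2 = 12 + 2 = 14$)
$K{\left(c \right)} = 14 \sqrt{c}$
$\left(85 + L{\left(K{\left(2 \right)} \right)}\right)^{2} = \left(85 + \frac{1}{-8 + 14 \sqrt{2}}\right)^{2}$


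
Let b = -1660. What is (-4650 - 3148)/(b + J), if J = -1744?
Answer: 3899/1702 ≈ 2.2908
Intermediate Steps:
(-4650 - 3148)/(b + J) = (-4650 - 3148)/(-1660 - 1744) = -7798/(-3404) = -7798*(-1/3404) = 3899/1702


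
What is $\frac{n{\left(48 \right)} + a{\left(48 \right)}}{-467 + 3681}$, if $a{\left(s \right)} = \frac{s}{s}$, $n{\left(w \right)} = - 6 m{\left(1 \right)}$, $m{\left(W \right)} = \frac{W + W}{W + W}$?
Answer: $- \frac{5}{3214} \approx -0.0015557$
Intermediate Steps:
$m{\left(W \right)} = 1$ ($m{\left(W \right)} = \frac{2 W}{2 W} = 2 W \frac{1}{2 W} = 1$)
$n{\left(w \right)} = -6$ ($n{\left(w \right)} = \left(-6\right) 1 = -6$)
$a{\left(s \right)} = 1$
$\frac{n{\left(48 \right)} + a{\left(48 \right)}}{-467 + 3681} = \frac{-6 + 1}{-467 + 3681} = - \frac{5}{3214}$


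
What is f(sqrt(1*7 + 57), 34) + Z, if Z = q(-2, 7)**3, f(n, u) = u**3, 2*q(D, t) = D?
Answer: 39303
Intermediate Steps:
q(D, t) = D/2
Z = -1 (Z = ((1/2)*(-2))**3 = (-1)**3 = -1)
f(sqrt(1*7 + 57), 34) + Z = 34**3 - 1 = 39304 - 1 = 39303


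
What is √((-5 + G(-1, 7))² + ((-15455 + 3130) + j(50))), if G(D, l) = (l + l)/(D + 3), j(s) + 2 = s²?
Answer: I*√9823 ≈ 99.111*I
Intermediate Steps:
j(s) = -2 + s²
G(D, l) = 2*l/(3 + D) (G(D, l) = (2*l)/(3 + D) = 2*l/(3 + D))
√((-5 + G(-1, 7))² + ((-15455 + 3130) + j(50))) = √((-5 + 2*7/(3 - 1))² + ((-15455 + 3130) + (-2 + 50²))) = √((-5 + 2*7/2)² + (-12325 + (-2 + 2500))) = √((-5 + 2*7*(½))² + (-12325 + 2498)) = √((-5 + 7)² - 9827) = √(2² - 9827) = √(4 - 9827) = √(-9823) = I*√9823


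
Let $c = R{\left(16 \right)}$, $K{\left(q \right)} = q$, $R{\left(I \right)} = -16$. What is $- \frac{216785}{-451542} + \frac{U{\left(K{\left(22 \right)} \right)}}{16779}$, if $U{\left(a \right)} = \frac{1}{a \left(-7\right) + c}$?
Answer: $\frac{2453823754}{5111079155} \approx 0.4801$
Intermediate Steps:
$c = -16$
$U{\left(a \right)} = \frac{1}{-16 - 7 a}$ ($U{\left(a \right)} = \frac{1}{a \left(-7\right) - 16} = \frac{1}{- 7 a - 16} = \frac{1}{-16 - 7 a}$)
$- \frac{216785}{-451542} + \frac{U{\left(K{\left(22 \right)} \right)}}{16779} = - \frac{216785}{-451542} + \frac{\left(-1\right) \frac{1}{16 + 7 \cdot 22}}{16779} = \left(-216785\right) \left(- \frac{1}{451542}\right) + - \frac{1}{16 + 154} \cdot \frac{1}{16779} = \frac{216785}{451542} + - \frac{1}{170} \cdot \frac{1}{16779} = \frac{216785}{451542} + \left(-1\right) \frac{1}{170} \cdot \frac{1}{16779} = \frac{216785}{451542} - \frac{1}{2852430} = \frac{2453823754}{5111079155}$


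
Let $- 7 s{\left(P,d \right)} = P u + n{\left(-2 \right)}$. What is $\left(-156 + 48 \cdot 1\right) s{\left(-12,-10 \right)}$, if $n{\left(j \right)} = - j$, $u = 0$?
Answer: $\frac{216}{7} \approx 30.857$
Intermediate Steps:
$s{\left(P,d \right)} = - \frac{2}{7}$ ($s{\left(P,d \right)} = - \frac{P 0 - -2}{7} = - \frac{0 + 2}{7} = \left(- \frac{1}{7}\right) 2 = - \frac{2}{7}$)
$\left(-156 + 48 \cdot 1\right) s{\left(-12,-10 \right)} = \left(-156 + 48 \cdot 1\right) \left(- \frac{2}{7}\right) = \left(-156 + 48\right) \left(- \frac{2}{7}\right) = \left(-108\right) \left(- \frac{2}{7}\right) = \frac{216}{7}$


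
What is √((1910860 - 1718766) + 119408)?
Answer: √311502 ≈ 558.12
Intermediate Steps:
√((1910860 - 1718766) + 119408) = √(192094 + 119408) = √311502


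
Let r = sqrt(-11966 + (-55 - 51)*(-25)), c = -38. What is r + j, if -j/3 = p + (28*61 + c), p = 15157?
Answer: -50481 + 2*I*sqrt(2329) ≈ -50481.0 + 96.519*I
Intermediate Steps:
r = 2*I*sqrt(2329) (r = sqrt(-11966 - 106*(-25)) = sqrt(-11966 + 2650) = sqrt(-9316) = 2*I*sqrt(2329) ≈ 96.519*I)
j = -50481 (j = -3*(15157 + (28*61 - 38)) = -3*(15157 + (1708 - 38)) = -3*(15157 + 1670) = -3*16827 = -50481)
r + j = 2*I*sqrt(2329) - 50481 = -50481 + 2*I*sqrt(2329)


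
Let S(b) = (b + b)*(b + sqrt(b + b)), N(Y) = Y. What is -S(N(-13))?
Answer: -338 + 26*I*sqrt(26) ≈ -338.0 + 132.57*I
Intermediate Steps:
S(b) = 2*b*(b + sqrt(2)*sqrt(b)) (S(b) = (2*b)*(b + sqrt(2*b)) = (2*b)*(b + sqrt(2)*sqrt(b)) = 2*b*(b + sqrt(2)*sqrt(b)))
-S(N(-13)) = -(2*(-13)**2 + 2*sqrt(2)*(-13)**(3/2)) = -(2*169 + 2*sqrt(2)*(-13*I*sqrt(13))) = -(338 - 26*I*sqrt(26)) = -338 + 26*I*sqrt(26)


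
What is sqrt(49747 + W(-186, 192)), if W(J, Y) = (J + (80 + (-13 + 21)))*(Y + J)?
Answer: sqrt(49159) ≈ 221.72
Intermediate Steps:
W(J, Y) = (88 + J)*(J + Y) (W(J, Y) = (J + (80 + 8))*(J + Y) = (J + 88)*(J + Y) = (88 + J)*(J + Y))
sqrt(49747 + W(-186, 192)) = sqrt(49747 + ((-186)**2 + 88*(-186) + 88*192 - 186*192)) = sqrt(49747 + (34596 - 16368 + 16896 - 35712)) = sqrt(49747 - 588) = sqrt(49159)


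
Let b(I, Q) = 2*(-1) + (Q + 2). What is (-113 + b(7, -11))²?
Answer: 15376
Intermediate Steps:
b(I, Q) = Q (b(I, Q) = -2 + (2 + Q) = Q)
(-113 + b(7, -11))² = (-113 - 11)² = (-124)² = 15376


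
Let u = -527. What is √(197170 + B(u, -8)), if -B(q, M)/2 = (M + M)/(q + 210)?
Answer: 3*√2201489554/317 ≈ 444.04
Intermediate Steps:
B(q, M) = -4*M/(210 + q) (B(q, M) = -2*(M + M)/(q + 210) = -2*2*M/(210 + q) = -4*M/(210 + q))
√(197170 + B(u, -8)) = √(197170 - 4*(-8)/(210 - 527)) = √(197170 - 4*(-8)/(-317)) = √(197170 - 4*(-8)*(-1/317)) = √(197170 - 32/317) = √(62502858/317) = 3*√2201489554/317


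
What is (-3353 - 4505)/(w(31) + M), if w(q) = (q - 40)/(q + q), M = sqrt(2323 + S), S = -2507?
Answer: 4384764/707377 + 60412304*I*sqrt(46)/707377 ≈ 6.1986 + 579.23*I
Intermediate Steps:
M = 2*I*sqrt(46) (M = sqrt(2323 - 2507) = sqrt(-184) = 2*I*sqrt(46) ≈ 13.565*I)
w(q) = (-40 + q)/(2*q) (w(q) = (-40 + q)/((2*q)) = (-40 + q)*(1/(2*q)) = (-40 + q)/(2*q))
(-3353 - 4505)/(w(31) + M) = (-3353 - 4505)/((1/2)*(-40 + 31)/31 + 2*I*sqrt(46)) = -7858/((1/2)*(1/31)*(-9) + 2*I*sqrt(46)) = -7858/(-9/62 + 2*I*sqrt(46))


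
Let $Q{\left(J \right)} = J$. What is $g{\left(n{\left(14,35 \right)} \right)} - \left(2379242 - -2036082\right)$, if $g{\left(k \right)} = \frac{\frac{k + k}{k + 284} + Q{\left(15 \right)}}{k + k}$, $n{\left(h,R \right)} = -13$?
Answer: $- \frac{31110376943}{7046} \approx -4.4153 \cdot 10^{6}$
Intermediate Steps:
$g{\left(k \right)} = \frac{15 + \frac{2 k}{284 + k}}{2 k}$ ($g{\left(k \right)} = \frac{\frac{k + k}{k + 284} + 15}{k + k} = \frac{\frac{2 k}{284 + k} + 15}{2 k} = \left(\frac{2 k}{284 + k} + 15\right) \frac{1}{2 k} = \left(15 + \frac{2 k}{284 + k}\right) \frac{1}{2 k} = \frac{15 + \frac{2 k}{284 + k}}{2 k}$)
$g{\left(n{\left(14,35 \right)} \right)} - \left(2379242 - -2036082\right) = \frac{4260 + 17 \left(-13\right)}{2 \left(-13\right) \left(284 - 13\right)} - \left(2379242 - -2036082\right) = \frac{1}{2} \left(- \frac{1}{13}\right) \frac{1}{271} \left(4260 - 221\right) - \left(2379242 + 2036082\right) = \frac{1}{2} \left(- \frac{1}{13}\right) \frac{1}{271} \cdot 4039 - 4415324 = - \frac{4039}{7046} - 4415324 = - \frac{31110376943}{7046}$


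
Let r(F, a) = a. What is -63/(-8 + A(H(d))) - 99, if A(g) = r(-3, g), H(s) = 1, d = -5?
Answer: -90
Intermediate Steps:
A(g) = g
-63/(-8 + A(H(d))) - 99 = -63/(-8 + 1) - 99 = -63/(-7) - 99 = -1/7*(-63) - 99 = 9 - 99 = -90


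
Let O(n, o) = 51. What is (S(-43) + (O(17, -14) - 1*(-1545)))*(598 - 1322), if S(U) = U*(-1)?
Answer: -1186636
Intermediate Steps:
S(U) = -U
(S(-43) + (O(17, -14) - 1*(-1545)))*(598 - 1322) = (-1*(-43) + (51 - 1*(-1545)))*(598 - 1322) = (43 + (51 + 1545))*(-724) = (43 + 1596)*(-724) = 1639*(-724) = -1186636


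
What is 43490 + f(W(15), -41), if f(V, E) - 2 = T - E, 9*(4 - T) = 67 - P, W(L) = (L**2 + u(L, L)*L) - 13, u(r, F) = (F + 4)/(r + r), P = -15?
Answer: 391751/9 ≈ 43528.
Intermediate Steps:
u(r, F) = (4 + F)/(2*r) (u(r, F) = (4 + F)/((2*r)) = (4 + F)*(1/(2*r)) = (4 + F)/(2*r))
W(L) = -11 + L**2 + L/2 (W(L) = (L**2 + ((4 + L)/(2*L))*L) - 13 = (L**2 + (2 + L/2)) - 13 = (2 + L**2 + L/2) - 13 = -11 + L**2 + L/2)
T = -46/9 (T = 4 - (67 - 1*(-15))/9 = 4 - (67 + 15)/9 = 4 - 1/9*82 = 4 - 82/9 = -46/9 ≈ -5.1111)
f(V, E) = -28/9 - E (f(V, E) = 2 + (-46/9 - E) = -28/9 - E)
43490 + f(W(15), -41) = 43490 + (-28/9 - 1*(-41)) = 43490 + (-28/9 + 41) = 43490 + 341/9 = 391751/9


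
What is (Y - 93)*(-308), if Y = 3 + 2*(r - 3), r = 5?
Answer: 26488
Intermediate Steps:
Y = 7 (Y = 3 + 2*(5 - 3) = 3 + 2*2 = 3 + 4 = 7)
(Y - 93)*(-308) = (7 - 93)*(-308) = -86*(-308) = 26488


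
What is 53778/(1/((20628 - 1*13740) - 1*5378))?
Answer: 81204780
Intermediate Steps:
53778/(1/((20628 - 1*13740) - 1*5378)) = 53778/(1/((20628 - 13740) - 5378)) = 53778/(1/(6888 - 5378)) = 53778/(1/1510) = 53778*1510 = 81204780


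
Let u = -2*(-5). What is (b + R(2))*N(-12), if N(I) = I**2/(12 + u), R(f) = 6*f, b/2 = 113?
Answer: 17136/11 ≈ 1557.8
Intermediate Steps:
b = 226 (b = 2*113 = 226)
u = 10
N(I) = I**2/22 (N(I) = I**2/(12 + 10) = I**2/22)
(b + R(2))*N(-12) = (226 + 6*2)*((1/22)*(-12)**2) = (226 + 12)*((1/22)*144) = 238*(72/11) = 17136/11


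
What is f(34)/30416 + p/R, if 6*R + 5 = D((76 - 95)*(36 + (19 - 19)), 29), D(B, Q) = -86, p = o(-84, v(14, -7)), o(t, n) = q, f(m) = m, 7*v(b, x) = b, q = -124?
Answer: 11316299/1383928 ≈ 8.1769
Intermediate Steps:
v(b, x) = b/7
o(t, n) = -124
p = -124
R = -91/6 (R = -⅚ + (⅙)*(-86) = -⅚ - 43/3 = -91/6 ≈ -15.167)
f(34)/30416 + p/R = 34/30416 - 124/(-91/6) = 34*(1/30416) - 124*(-6/91) = 17/15208 + 744/91 = 11316299/1383928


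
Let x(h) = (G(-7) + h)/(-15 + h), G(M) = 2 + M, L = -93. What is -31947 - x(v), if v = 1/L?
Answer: -22299239/698 ≈ -31947.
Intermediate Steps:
v = -1/93 (v = 1/(-93) = -1/93 ≈ -0.010753)
x(h) = (-5 + h)/(-15 + h) (x(h) = ((2 - 7) + h)/(-15 + h) = (-5 + h)/(-15 + h))
-31947 - x(v) = -31947 - (-5 - 1/93)/(-15 - 1/93) = -31947 - (-466)/((-1396/93)*93) = -31947 - (-93)*(-466)/(1396*93) = -31947 - 1*233/698 = -31947 - 233/698 = -22299239/698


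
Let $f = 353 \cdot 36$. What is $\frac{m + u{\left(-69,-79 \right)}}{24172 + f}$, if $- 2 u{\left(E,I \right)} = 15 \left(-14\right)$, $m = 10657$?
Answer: $\frac{5381}{18440} \approx 0.29181$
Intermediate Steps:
$u{\left(E,I \right)} = 105$ ($u{\left(E,I \right)} = - \frac{15 \left(-14\right)}{2} = \left(- \frac{1}{2}\right) \left(-210\right) = 105$)
$f = 12708$
$\frac{m + u{\left(-69,-79 \right)}}{24172 + f} = \frac{10657 + 105}{24172 + 12708} = \frac{10762}{36880} = 10762 \cdot \frac{1}{36880} = \frac{5381}{18440}$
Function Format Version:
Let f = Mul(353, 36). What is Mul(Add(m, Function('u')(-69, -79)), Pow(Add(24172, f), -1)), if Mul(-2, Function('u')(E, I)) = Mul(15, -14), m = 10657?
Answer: Rational(5381, 18440) ≈ 0.29181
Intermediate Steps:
Function('u')(E, I) = 105 (Function('u')(E, I) = Mul(Rational(-1, 2), Mul(15, -14)) = Mul(Rational(-1, 2), -210) = 105)
f = 12708
Mul(Add(m, Function('u')(-69, -79)), Pow(Add(24172, f), -1)) = Mul(Add(10657, 105), Pow(Add(24172, 12708), -1)) = Mul(10762, Pow(36880, -1)) = Mul(10762, Rational(1, 36880)) = Rational(5381, 18440)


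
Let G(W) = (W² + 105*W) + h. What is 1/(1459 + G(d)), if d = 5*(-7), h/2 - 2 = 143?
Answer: -1/701 ≈ -0.0014265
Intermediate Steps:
h = 290 (h = 4 + 2*143 = 4 + 286 = 290)
d = -35
G(W) = 290 + W² + 105*W (G(W) = (W² + 105*W) + 290 = 290 + W² + 105*W)
1/(1459 + G(d)) = 1/(1459 + (290 + (-35)² + 105*(-35))) = 1/(1459 + (290 + 1225 - 3675)) = 1/(1459 - 2160) = 1/(-701) = -1/701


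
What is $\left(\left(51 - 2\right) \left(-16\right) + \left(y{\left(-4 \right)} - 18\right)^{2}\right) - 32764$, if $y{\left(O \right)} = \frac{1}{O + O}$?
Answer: $- \frac{2126047}{64} \approx -33220.0$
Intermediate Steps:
$y{\left(O \right)} = \frac{1}{2 O}$
$\left(\left(51 - 2\right) \left(-16\right) + \left(y{\left(-4 \right)} - 18\right)^{2}\right) - 32764 = \left(\left(51 - 2\right) \left(-16\right) + \left(\frac{1}{2 \left(-4\right)} - 18\right)^{2}\right) - 32764 = \left(49 \left(-16\right) + \left(\frac{1}{2} \left(- \frac{1}{4}\right) - 18\right)^{2}\right) - 32764 = \left(-784 + \left(- \frac{1}{8} - 18\right)^{2}\right) - 32764 = \left(-784 + \left(- \frac{145}{8}\right)^{2}\right) - 32764 = \left(-784 + \frac{21025}{64}\right) - 32764 = - \frac{29151}{64} - 32764 = - \frac{2126047}{64}$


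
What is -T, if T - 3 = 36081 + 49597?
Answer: -85681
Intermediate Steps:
T = 85681 (T = 3 + (36081 + 49597) = 3 + 85678 = 85681)
-T = -1*85681 = -85681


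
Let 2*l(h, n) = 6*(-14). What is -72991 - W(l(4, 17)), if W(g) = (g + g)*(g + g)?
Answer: -80047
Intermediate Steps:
l(h, n) = -42 (l(h, n) = (6*(-14))/2 = (½)*(-84) = -42)
W(g) = 4*g² (W(g) = (2*g)*(2*g) = 4*g²)
-72991 - W(l(4, 17)) = -72991 - 4*(-42)² = -72991 - 4*1764 = -72991 - 1*7056 = -72991 - 7056 = -80047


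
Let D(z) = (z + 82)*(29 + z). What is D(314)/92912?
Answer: 33957/23228 ≈ 1.4619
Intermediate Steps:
D(z) = (29 + z)*(82 + z) (D(z) = (82 + z)*(29 + z) = (29 + z)*(82 + z))
D(314)/92912 = (2378 + 314² + 111*314)/92912 = (2378 + 98596 + 34854)*(1/92912) = 135828*(1/92912) = 33957/23228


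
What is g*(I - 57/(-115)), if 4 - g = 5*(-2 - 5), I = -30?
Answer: -132327/115 ≈ -1150.7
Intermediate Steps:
g = 39 (g = 4 - 5*(-2 - 5) = 4 - 5*(-7) = 4 - 1*(-35) = 4 + 35 = 39)
g*(I - 57/(-115)) = 39*(-30 - 57/(-115)) = 39*(-30 - 57*(-1/115)) = 39*(-30 + 57/115) = 39*(-3393/115) = -132327/115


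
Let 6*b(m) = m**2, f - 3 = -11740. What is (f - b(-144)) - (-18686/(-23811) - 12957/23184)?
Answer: -44376617261/2920816 ≈ -15193.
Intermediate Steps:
f = -11737 (f = 3 - 11740 = -11737)
b(m) = m**2/6
(f - b(-144)) - (-18686/(-23811) - 12957/23184) = (-11737 - (-144)**2/6) - (-18686/(-23811) - 12957/23184) = (-11737 - 20736/6) - (-18686*(-1/23811) - 12957*1/23184) = (-11737 - 1*3456) - (18686/23811 - 617/1104) = (-11737 - 3456) - 1*659773/2920816 = -15193 - 659773/2920816 = -44376617261/2920816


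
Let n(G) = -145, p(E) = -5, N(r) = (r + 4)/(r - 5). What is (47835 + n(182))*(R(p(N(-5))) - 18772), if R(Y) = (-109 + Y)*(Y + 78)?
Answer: -1292112860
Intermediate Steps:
N(r) = (4 + r)/(-5 + r)
R(Y) = (-109 + Y)*(78 + Y)
(47835 + n(182))*(R(p(N(-5))) - 18772) = (47835 - 145)*((-8502 + (-5)**2 - 31*(-5)) - 18772) = 47690*((-8502 + 25 + 155) - 18772) = 47690*(-8322 - 18772) = 47690*(-27094) = -1292112860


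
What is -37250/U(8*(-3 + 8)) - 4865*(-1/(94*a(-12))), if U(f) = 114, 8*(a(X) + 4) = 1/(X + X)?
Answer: -699784655/2060151 ≈ -339.68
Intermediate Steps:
a(X) = -4 + 1/(16*X) (a(X) = -4 + 1/(8*(X + X)) = -4 + 1/(8*((2*X))) = -4 + (1/(2*X))/8 = -4 + 1/(16*X))
-37250/U(8*(-3 + 8)) - 4865*(-1/(94*a(-12))) = -37250/114 - 4865*(-1/(94*(-4 + (1/16)/(-12)))) = -37250*1/114 - 4865*(-1/(94*(-4 + (1/16)*(-1/12)))) = -18625/57 - 4865*(-1/(94*(-4 - 1/192))) = -18625/57 - 4865/((-769/192*(-94))) = -18625/57 - 4865/36143/96 = -18625/57 - 4865*96/36143 = -18625/57 - 467040/36143 = -699784655/2060151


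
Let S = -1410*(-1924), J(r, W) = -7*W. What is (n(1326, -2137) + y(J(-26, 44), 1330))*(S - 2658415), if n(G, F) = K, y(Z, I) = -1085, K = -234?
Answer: -71786575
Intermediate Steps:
S = 2712840
n(G, F) = -234
(n(1326, -2137) + y(J(-26, 44), 1330))*(S - 2658415) = (-234 - 1085)*(2712840 - 2658415) = -1319*54425 = -71786575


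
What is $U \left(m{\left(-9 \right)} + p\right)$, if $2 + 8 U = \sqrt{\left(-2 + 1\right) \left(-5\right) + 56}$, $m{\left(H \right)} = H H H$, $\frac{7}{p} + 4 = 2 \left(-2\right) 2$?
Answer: $\frac{8755}{48} - \frac{8755 \sqrt{61}}{96} \approx -529.88$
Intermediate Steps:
$p = - \frac{7}{12}$ ($p = \frac{7}{-4 + 2 \left(-2\right) 2} = \frac{7}{-4 - 8} = \frac{7}{-12} = 7 \left(- \frac{1}{12}\right) = - \frac{7}{12} \approx -0.58333$)
$m{\left(H \right)} = H^{3}$ ($m{\left(H \right)} = H^{2} H = H^{3}$)
$U = - \frac{1}{4} + \frac{\sqrt{61}}{8}$ ($U = - \frac{1}{4} + \frac{\sqrt{\left(-2 + 1\right) \left(-5\right) + 56}}{8} = - \frac{1}{4} + \frac{\sqrt{\left(-1\right) \left(-5\right) + 56}}{8} = - \frac{1}{4} + \frac{\sqrt{5 + 56}}{8} = - \frac{1}{4} + \frac{\sqrt{61}}{8} \approx 0.72628$)
$U \left(m{\left(-9 \right)} + p\right) = \left(- \frac{1}{4} + \frac{\sqrt{61}}{8}\right) \left(\left(-9\right)^{3} - \frac{7}{12}\right) = \left(- \frac{1}{4} + \frac{\sqrt{61}}{8}\right) \left(-729 - \frac{7}{12}\right) = \left(- \frac{1}{4} + \frac{\sqrt{61}}{8}\right) \left(- \frac{8755}{12}\right) = \frac{8755}{48} - \frac{8755 \sqrt{61}}{96}$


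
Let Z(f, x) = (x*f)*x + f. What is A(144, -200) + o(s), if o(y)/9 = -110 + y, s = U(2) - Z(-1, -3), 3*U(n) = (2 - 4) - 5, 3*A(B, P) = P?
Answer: -2963/3 ≈ -987.67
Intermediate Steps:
A(B, P) = P/3
Z(f, x) = f + f*x² (Z(f, x) = (f*x)*x + f = f*x² + f = f + f*x²)
U(n) = -7/3 (U(n) = ((2 - 4) - 5)/3 = (-2 - 5)/3 = (⅓)*(-7) = -7/3)
s = 23/3 (s = -7/3 - (-1)*(1 + (-3)²) = -7/3 - (-1)*(1 + 9) = -7/3 - (-1)*10 = -7/3 - 1*(-10) = -7/3 + 10 = 23/3 ≈ 7.6667)
o(y) = -990 + 9*y (o(y) = 9*(-110 + y) = -990 + 9*y)
A(144, -200) + o(s) = (⅓)*(-200) + (-990 + 9*(23/3)) = -200/3 + (-990 + 69) = -200/3 - 921 = -2963/3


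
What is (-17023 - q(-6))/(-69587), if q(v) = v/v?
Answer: 2432/9941 ≈ 0.24464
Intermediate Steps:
q(v) = 1
(-17023 - q(-6))/(-69587) = (-17023 - 1*1)/(-69587) = (-17023 - 1)*(-1/69587) = -17024*(-1/69587) = 2432/9941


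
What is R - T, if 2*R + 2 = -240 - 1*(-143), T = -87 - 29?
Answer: 133/2 ≈ 66.500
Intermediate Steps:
T = -116
R = -99/2 (R = -1 + (-240 - 1*(-143))/2 = -1 + (-240 + 143)/2 = -1 + (½)*(-97) = -1 - 97/2 = -99/2 ≈ -49.500)
R - T = -99/2 - 1*(-116) = -99/2 + 116 = 133/2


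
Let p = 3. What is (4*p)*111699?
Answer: 1340388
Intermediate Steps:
(4*p)*111699 = (4*3)*111699 = 12*111699 = 1340388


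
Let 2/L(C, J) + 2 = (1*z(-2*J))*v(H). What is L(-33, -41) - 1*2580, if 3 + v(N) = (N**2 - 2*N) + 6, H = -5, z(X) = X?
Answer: -4017059/1557 ≈ -2580.0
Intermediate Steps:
v(N) = 3 + N**2 - 2*N (v(N) = -3 + ((N**2 - 2*N) + 6) = -3 + (6 + N**2 - 2*N) = 3 + N**2 - 2*N)
L(C, J) = 2/(-2 - 76*J) (L(C, J) = 2/(-2 + (1*(-2*J))*(3 + (-5)**2 - 2*(-5))) = 2/(-2 + (-2*J)*(3 + 25 + 10)) = 2/(-2 - 2*J*38) = 2/(-2 - 76*J))
L(-33, -41) - 1*2580 = -1/(1 + 38*(-41)) - 1*2580 = -1/(1 - 1558) - 2580 = -1/(-1557) - 2580 = -1*(-1/1557) - 2580 = 1/1557 - 2580 = -4017059/1557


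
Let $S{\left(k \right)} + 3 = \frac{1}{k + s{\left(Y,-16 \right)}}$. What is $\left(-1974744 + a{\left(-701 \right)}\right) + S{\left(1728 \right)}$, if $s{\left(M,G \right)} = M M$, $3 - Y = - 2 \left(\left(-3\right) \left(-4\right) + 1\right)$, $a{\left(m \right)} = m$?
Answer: $- \frac{5074925911}{2569} \approx -1.9754 \cdot 10^{6}$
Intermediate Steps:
$Y = 29$ ($Y = 3 - - 2 \left(\left(-3\right) \left(-4\right) + 1\right) = 3 - - 2 \left(12 + 1\right) = 3 - \left(-2\right) 13 = 3 - -26 = 3 + 26 = 29$)
$s{\left(M,G \right)} = M^{2}$
$S{\left(k \right)} = -3 + \frac{1}{841 + k}$ ($S{\left(k \right)} = -3 + \frac{1}{k + 29^{2}} = -3 + \frac{1}{k + 841} = -3 + \frac{1}{841 + k}$)
$\left(-1974744 + a{\left(-701 \right)}\right) + S{\left(1728 \right)} = \left(-1974744 - 701\right) + \frac{-2522 - 5184}{841 + 1728} = -1975445 + \frac{-2522 - 5184}{2569} = -1975445 + \frac{1}{2569} \left(-7706\right) = -1975445 - \frac{7706}{2569} = - \frac{5074925911}{2569}$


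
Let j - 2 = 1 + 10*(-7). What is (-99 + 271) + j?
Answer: 105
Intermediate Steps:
j = -67 (j = 2 + (1 + 10*(-7)) = 2 + (1 - 70) = 2 - 69 = -67)
(-99 + 271) + j = (-99 + 271) - 67 = 172 - 67 = 105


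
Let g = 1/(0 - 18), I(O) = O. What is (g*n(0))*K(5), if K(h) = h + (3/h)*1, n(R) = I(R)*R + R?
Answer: 0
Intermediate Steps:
g = -1/18 (g = 1/(-18) = -1/18 ≈ -0.055556)
n(R) = R + R² (n(R) = R*R + R = R² + R = R + R²)
K(h) = h + 3/h
(g*n(0))*K(5) = (-0*(1 + 0))*(5 + 3/5) = (-0)*(5 + 3*(⅕)) = (-1/18*0)*(5 + ⅗) = 0*(28/5) = 0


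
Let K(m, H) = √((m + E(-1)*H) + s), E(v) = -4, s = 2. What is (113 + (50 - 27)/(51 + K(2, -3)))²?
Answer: 38912644/3025 ≈ 12864.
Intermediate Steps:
K(m, H) = √(2 + m - 4*H) (K(m, H) = √((m - 4*H) + 2) = √(2 + m - 4*H))
(113 + (50 - 27)/(51 + K(2, -3)))² = (113 + (50 - 27)/(51 + √(2 + 2 - 4*(-3))))² = (113 + 23/(51 + √(2 + 2 + 12)))² = (113 + 23/(51 + √16))² = (113 + 23/(51 + 4))² = (113 + 23/55)² = (6238/55)² = 38912644/3025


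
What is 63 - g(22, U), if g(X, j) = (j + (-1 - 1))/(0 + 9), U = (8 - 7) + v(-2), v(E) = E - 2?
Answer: 572/9 ≈ 63.556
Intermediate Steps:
v(E) = -2 + E
U = -3 (U = (8 - 7) + (-2 - 2) = 1 - 4 = -3)
g(X, j) = -2/9 + j/9 (g(X, j) = (j - 2)/9 = (-2 + j)*(⅑) = -2/9 + j/9)
63 - g(22, U) = 63 - (-2/9 + (⅑)*(-3)) = 63 - (-2/9 - ⅓) = 63 - 1*(-5/9) = 63 + 5/9 = 572/9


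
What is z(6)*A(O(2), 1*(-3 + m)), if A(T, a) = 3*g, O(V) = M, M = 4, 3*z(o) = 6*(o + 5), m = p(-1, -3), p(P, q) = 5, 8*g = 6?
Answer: 99/2 ≈ 49.500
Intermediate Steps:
g = ¾ (g = (⅛)*6 = ¾ ≈ 0.75000)
m = 5
z(o) = 10 + 2*o (z(o) = (6*(o + 5))/3 = (6*(5 + o))/3 = (30 + 6*o)/3 = 10 + 2*o)
O(V) = 4
A(T, a) = 9/4 (A(T, a) = 3*(¾) = 9/4)
z(6)*A(O(2), 1*(-3 + m)) = (10 + 2*6)*(9/4) = (10 + 12)*(9/4) = 22*(9/4) = 99/2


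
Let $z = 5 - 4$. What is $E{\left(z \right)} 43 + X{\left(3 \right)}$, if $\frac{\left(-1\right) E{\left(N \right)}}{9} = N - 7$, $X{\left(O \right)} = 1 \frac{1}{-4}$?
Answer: $\frac{9287}{4} \approx 2321.8$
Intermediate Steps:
$X{\left(O \right)} = - \frac{1}{4}$ ($X{\left(O \right)} = 1 \left(- \frac{1}{4}\right) = - \frac{1}{4}$)
$z = 1$ ($z = 5 - 4 = 1$)
$E{\left(N \right)} = 63 - 9 N$ ($E{\left(N \right)} = - 9 \left(N - 7\right) = - 9 \left(-7 + N\right) = 63 - 9 N$)
$E{\left(z \right)} 43 + X{\left(3 \right)} = \left(63 - 9\right) 43 - \frac{1}{4} = 54 \cdot 43 - \frac{1}{4} = 2322 - \frac{1}{4} = \frac{9287}{4}$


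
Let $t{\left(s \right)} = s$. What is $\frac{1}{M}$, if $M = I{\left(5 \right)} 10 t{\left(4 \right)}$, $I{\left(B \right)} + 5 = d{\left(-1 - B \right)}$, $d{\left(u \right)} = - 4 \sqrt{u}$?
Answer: $\frac{i}{40 \left(- 5 i + 4 \sqrt{6}\right)} \approx -0.0010331 + 0.0020244 i$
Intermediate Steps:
$I{\left(B \right)} = -5 - 4 \sqrt{-1 - B}$
$M = -200 - 160 i \sqrt{6}$ ($M = \left(-5 - 4 \sqrt{-1 - 5}\right) 10 \cdot 4 = \left(-5 - 4 \sqrt{-6}\right) 10 \cdot 4 = \left(-5 - 4 i \sqrt{6}\right) 10 \cdot 4 = \left(-50 - 40 i \sqrt{6}\right) 4 = -200 - 160 i \sqrt{6} \approx -200.0 - 391.92 i$)
$\frac{1}{M} = \frac{1}{-200 - 160 i \sqrt{6}}$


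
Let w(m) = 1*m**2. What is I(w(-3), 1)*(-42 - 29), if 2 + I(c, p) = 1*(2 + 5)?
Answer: -355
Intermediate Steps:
w(m) = m**2
I(c, p) = 5 (I(c, p) = -2 + 1*(2 + 5) = -2 + 1*7 = -2 + 7 = 5)
I(w(-3), 1)*(-42 - 29) = 5*(-42 - 29) = 5*(-71) = -355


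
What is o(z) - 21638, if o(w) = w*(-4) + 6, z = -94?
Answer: -21256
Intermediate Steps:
o(w) = 6 - 4*w (o(w) = -4*w + 6 = 6 - 4*w)
o(z) - 21638 = (6 - 4*(-94)) - 21638 = (6 + 376) - 21638 = 382 - 21638 = -21256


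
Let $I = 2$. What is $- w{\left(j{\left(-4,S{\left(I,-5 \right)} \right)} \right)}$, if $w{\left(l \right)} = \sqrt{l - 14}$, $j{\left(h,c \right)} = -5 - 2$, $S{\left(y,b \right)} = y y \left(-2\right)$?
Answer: $- i \sqrt{21} \approx - 4.5826 i$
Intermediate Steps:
$S{\left(y,b \right)} = - 2 y^{2}$ ($S{\left(y,b \right)} = y^{2} \left(-2\right) = - 2 y^{2}$)
$j{\left(h,c \right)} = -7$
$w{\left(l \right)} = \sqrt{-14 + l}$
$- w{\left(j{\left(-4,S{\left(I,-5 \right)} \right)} \right)} = - \sqrt{-14 - 7} = - \sqrt{-21} = - i \sqrt{21}$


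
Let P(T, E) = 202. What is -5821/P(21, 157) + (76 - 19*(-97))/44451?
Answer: -258361633/8979102 ≈ -28.774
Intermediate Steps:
-5821/P(21, 157) + (76 - 19*(-97))/44451 = -5821/202 + (76 - 19*(-97))/44451 = -5821*1/202 + (76 + 1843)*(1/44451) = -5821/202 + 1919*(1/44451) = -5821/202 + 1919/44451 = -258361633/8979102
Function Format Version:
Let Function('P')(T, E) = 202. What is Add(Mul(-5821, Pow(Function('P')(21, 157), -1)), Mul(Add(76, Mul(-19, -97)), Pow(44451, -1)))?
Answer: Rational(-258361633, 8979102) ≈ -28.774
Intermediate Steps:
Add(Mul(-5821, Pow(Function('P')(21, 157), -1)), Mul(Add(76, Mul(-19, -97)), Pow(44451, -1))) = Add(Mul(-5821, Pow(202, -1)), Mul(Add(76, Mul(-19, -97)), Pow(44451, -1))) = Add(Mul(-5821, Rational(1, 202)), Mul(Add(76, 1843), Rational(1, 44451))) = Add(Rational(-5821, 202), Mul(1919, Rational(1, 44451))) = Add(Rational(-5821, 202), Rational(1919, 44451)) = Rational(-258361633, 8979102)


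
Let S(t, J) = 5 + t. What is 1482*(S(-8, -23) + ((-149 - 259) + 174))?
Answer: -351234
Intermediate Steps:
1482*(S(-8, -23) + ((-149 - 259) + 174)) = 1482*((5 - 8) + ((-149 - 259) + 174)) = 1482*(-3 + (-408 + 174)) = 1482*(-3 - 234) = 1482*(-237) = -351234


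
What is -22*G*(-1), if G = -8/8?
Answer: -22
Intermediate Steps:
G = -1 (G = -8*1/8 = -1)
-22*G*(-1) = -22*(-1)*(-1) = -(-22)*(-1) = -1*22 = -22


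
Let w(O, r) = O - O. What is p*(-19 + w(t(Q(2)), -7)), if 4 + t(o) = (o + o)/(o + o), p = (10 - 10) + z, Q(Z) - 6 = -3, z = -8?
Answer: 152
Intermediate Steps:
Q(Z) = 3 (Q(Z) = 6 - 3 = 3)
p = -8 (p = (10 - 10) - 8 = 0 - 8 = -8)
t(o) = -3 (t(o) = -4 + (o + o)/(o + o) = -4 + (2*o)/((2*o)) = -4 + (2*o)*(1/(2*o)) = -4 + 1 = -3)
w(O, r) = 0
p*(-19 + w(t(Q(2)), -7)) = -8*(-19 + 0) = -8*(-19) = 152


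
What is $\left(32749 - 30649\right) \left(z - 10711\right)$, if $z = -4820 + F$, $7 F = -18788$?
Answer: $-38251500$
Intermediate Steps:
$F = -2684$ ($F = \frac{1}{7} \left(-18788\right) = -2684$)
$z = -7504$ ($z = -4820 - 2684 = -7504$)
$\left(32749 - 30649\right) \left(z - 10711\right) = \left(32749 - 30649\right) \left(-7504 - 10711\right) = 2100 \left(-18215\right) = -38251500$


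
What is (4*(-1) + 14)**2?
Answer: 100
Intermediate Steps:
(4*(-1) + 14)**2 = (-4 + 14)**2 = 10**2 = 100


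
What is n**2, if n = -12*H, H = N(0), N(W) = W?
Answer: 0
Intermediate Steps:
H = 0
n = 0 (n = -12*0 = 0)
n**2 = 0**2 = 0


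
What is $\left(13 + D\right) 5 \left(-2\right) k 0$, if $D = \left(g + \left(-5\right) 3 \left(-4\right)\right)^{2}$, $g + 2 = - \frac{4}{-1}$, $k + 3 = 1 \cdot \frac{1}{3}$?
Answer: $0$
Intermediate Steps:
$k = - \frac{8}{3}$ ($k = -3 + 1 \cdot \frac{1}{3} = -3 + \frac{1}{3} = - \frac{8}{3} \approx -2.6667$)
$g = 2$ ($g = -2 - \frac{4}{-1} = -2 - -4 = -2 + 4 = 2$)
$D = 3844$ ($D = \left(2 + \left(-5\right) 3 \left(-4\right)\right)^{2} = \left(2 - -60\right)^{2} = \left(2 + 60\right)^{2} = 62^{2} = 3844$)
$\left(13 + D\right) 5 \left(-2\right) k 0 = \left(13 + 3844\right) 5 \left(-2\right) \left(\left(- \frac{8}{3}\right) 0\right) = 3857 \left(\left(-10\right) 0\right) = 3857 \cdot 0 = 0$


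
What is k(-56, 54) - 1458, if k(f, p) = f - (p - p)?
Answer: -1514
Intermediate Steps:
k(f, p) = f (k(f, p) = f - 1*0 = f + 0 = f)
k(-56, 54) - 1458 = -56 - 1458 = -1514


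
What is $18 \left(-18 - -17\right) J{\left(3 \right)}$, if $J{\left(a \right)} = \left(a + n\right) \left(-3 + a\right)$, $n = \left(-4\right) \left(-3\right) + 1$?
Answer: $0$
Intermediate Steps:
$n = 13$ ($n = 12 + 1 = 13$)
$J{\left(a \right)} = \left(-3 + a\right) \left(13 + a\right)$ ($J{\left(a \right)} = \left(a + 13\right) \left(-3 + a\right) = \left(13 + a\right) \left(-3 + a\right) = \left(-3 + a\right) \left(13 + a\right)$)
$18 \left(-18 - -17\right) J{\left(3 \right)} = 18 \left(-18 - -17\right) \left(-39 + 3^{2} + 10 \cdot 3\right) = 18 \left(-18 + 17\right) \left(-39 + 9 + 30\right) = 18 \left(-1\right) 0 = \left(-18\right) 0 = 0$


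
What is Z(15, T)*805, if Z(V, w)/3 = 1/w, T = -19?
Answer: -2415/19 ≈ -127.11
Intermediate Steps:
Z(V, w) = 3/w
Z(15, T)*805 = (3/(-19))*805 = (3*(-1/19))*805 = -3/19*805 = -2415/19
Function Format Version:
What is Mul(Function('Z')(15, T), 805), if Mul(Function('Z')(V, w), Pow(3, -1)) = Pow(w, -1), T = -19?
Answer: Rational(-2415, 19) ≈ -127.11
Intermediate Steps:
Function('Z')(V, w) = Mul(3, Pow(w, -1))
Mul(Function('Z')(15, T), 805) = Mul(Mul(3, Pow(-19, -1)), 805) = Mul(Mul(3, Rational(-1, 19)), 805) = Mul(Rational(-3, 19), 805) = Rational(-2415, 19)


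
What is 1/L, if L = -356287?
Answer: -1/356287 ≈ -2.8067e-6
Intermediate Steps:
1/L = 1/(-356287) = -1/356287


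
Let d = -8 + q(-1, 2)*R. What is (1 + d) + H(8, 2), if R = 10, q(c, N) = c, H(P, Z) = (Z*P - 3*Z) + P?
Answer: 1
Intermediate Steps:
H(P, Z) = P - 3*Z + P*Z (H(P, Z) = (P*Z - 3*Z) + P = (-3*Z + P*Z) + P = P - 3*Z + P*Z)
d = -18 (d = -8 - 1*10 = -8 - 10 = -18)
(1 + d) + H(8, 2) = (1 - 18) + (8 - 3*2 + 8*2) = -17 + (8 - 6 + 16) = -17 + 18 = 1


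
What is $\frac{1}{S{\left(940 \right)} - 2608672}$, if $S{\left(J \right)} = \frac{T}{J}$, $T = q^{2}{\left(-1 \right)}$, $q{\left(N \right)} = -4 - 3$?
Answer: $- \frac{940}{2452151631} \approx -3.8334 \cdot 10^{-7}$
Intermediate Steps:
$q{\left(N \right)} = -7$
$T = 49$ ($T = \left(-7\right)^{2} = 49$)
$S{\left(J \right)} = \frac{49}{J}$
$\frac{1}{S{\left(940 \right)} - 2608672} = \frac{1}{\frac{49}{940} - 2608672} = \frac{1}{- \frac{2452151631}{940}} = - \frac{940}{2452151631}$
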